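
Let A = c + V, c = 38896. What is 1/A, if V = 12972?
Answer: 1/51868 ≈ 1.9280e-5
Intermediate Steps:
A = 51868 (A = 38896 + 12972 = 51868)
1/A = 1/51868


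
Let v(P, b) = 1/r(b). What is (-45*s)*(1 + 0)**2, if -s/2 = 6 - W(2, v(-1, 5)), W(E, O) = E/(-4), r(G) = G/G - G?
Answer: 585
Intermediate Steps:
r(G) = 1 - G
v(P, b) = 1/(1 - b)
W(E, O) = -E/4 (W(E, O) = E*(-1/4) = -E/4)
s = -13 (s = -2*(6 - (-1)*2/4) = -2*(6 - 1*(-1/2)) = -2*(6 + 1/2) = -2*13/2 = -13)
(-45*s)*(1 + 0)**2 = (-45*(-13))*(1 + 0)**2 = 585*1**2 = 585*1 = 585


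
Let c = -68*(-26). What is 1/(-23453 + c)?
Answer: -1/21685 ≈ -4.6115e-5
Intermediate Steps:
c = 1768
1/(-23453 + c) = 1/(-23453 + 1768) = 1/(-21685) = -1/21685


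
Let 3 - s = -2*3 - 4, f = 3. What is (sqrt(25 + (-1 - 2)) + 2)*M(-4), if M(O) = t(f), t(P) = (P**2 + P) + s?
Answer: 50 + 25*sqrt(22) ≈ 167.26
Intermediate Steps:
s = 13 (s = 3 - (-2*3 - 4) = 3 - (-6 - 4) = 3 - 1*(-10) = 3 + 10 = 13)
t(P) = 13 + P + P**2 (t(P) = (P**2 + P) + 13 = (P + P**2) + 13 = 13 + P + P**2)
M(O) = 25 (M(O) = 13 + 3 + 3**2 = 13 + 3 + 9 = 25)
(sqrt(25 + (-1 - 2)) + 2)*M(-4) = (sqrt(25 + (-1 - 2)) + 2)*25 = (sqrt(25 - 3) + 2)*25 = (sqrt(22) + 2)*25 = (2 + sqrt(22))*25 = 50 + 25*sqrt(22)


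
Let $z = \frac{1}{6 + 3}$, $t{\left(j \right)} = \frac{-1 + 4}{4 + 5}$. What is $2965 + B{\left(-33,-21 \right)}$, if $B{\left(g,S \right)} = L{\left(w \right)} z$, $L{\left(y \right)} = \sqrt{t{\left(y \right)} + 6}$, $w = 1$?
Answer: $2965 + \frac{\sqrt{57}}{27} \approx 2965.3$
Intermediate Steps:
$t{\left(j \right)} = \frac{1}{3}$ ($t{\left(j \right)} = \frac{3}{9} = 3 \cdot \frac{1}{9} = \frac{1}{3}$)
$z = \frac{1}{9} \approx 0.11111$
$L{\left(y \right)} = \frac{\sqrt{57}}{3}$ ($L{\left(y \right)} = \sqrt{\frac{1}{3} + 6} = \sqrt{\frac{19}{3}} = \frac{\sqrt{57}}{3}$)
$B{\left(g,S \right)} = \frac{\sqrt{57}}{27}$ ($B{\left(g,S \right)} = \frac{\sqrt{57}}{3} \cdot \frac{1}{9} = \frac{\sqrt{57}}{27}$)
$2965 + B{\left(-33,-21 \right)} = 2965 + \frac{\sqrt{57}}{27}$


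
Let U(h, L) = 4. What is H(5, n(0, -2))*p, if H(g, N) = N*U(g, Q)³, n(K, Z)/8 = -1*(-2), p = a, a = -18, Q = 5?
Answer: -18432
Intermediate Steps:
p = -18
n(K, Z) = 16 (n(K, Z) = 8*(-1*(-2)) = 8*2 = 16)
H(g, N) = 64*N (H(g, N) = N*4³ = N*64 = 64*N)
H(5, n(0, -2))*p = (64*16)*(-18) = 1024*(-18) = -18432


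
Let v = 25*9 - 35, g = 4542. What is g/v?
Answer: 2271/95 ≈ 23.905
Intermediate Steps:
v = 190 (v = 225 - 35 = 190)
g/v = 4542/190 = 4542*(1/190) = 2271/95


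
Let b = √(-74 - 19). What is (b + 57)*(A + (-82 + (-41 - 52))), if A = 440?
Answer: 15105 + 265*I*√93 ≈ 15105.0 + 2555.6*I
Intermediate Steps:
b = I*√93 (b = √(-93) = I*√93 ≈ 9.6436*I)
(b + 57)*(A + (-82 + (-41 - 52))) = (I*√93 + 57)*(440 + (-82 + (-41 - 52))) = (57 + I*√93)*(440 + (-82 - 93)) = (57 + I*√93)*(440 - 175) = (57 + I*√93)*265 = 15105 + 265*I*√93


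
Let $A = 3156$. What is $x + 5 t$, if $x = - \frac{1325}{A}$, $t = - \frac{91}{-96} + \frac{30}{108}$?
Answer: $\frac{432395}{75744} \approx 5.7086$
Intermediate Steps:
$t = \frac{353}{288}$ ($t = \left(-91\right) \left(- \frac{1}{96}\right) + 30 \cdot \frac{1}{108} = \frac{91}{96} + \frac{5}{18} = \frac{353}{288} \approx 1.2257$)
$x = - \frac{1325}{3156} \approx -0.41984$
$x + 5 t = - \frac{1325}{3156} + 5 \cdot \frac{353}{288} = - \frac{1325}{3156} + \frac{1765}{288} = \frac{432395}{75744}$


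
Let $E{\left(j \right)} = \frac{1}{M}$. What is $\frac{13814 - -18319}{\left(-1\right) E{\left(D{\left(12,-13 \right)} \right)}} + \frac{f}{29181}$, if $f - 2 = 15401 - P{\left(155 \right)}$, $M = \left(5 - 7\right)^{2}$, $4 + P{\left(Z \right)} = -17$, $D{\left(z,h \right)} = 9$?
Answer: $- \frac{3750676868}{29181} \approx -1.2853 \cdot 10^{5}$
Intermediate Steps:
$P{\left(Z \right)} = -21$ ($P{\left(Z \right)} = -4 - 17 = -21$)
$M = 4$ ($M = \left(-2\right)^{2} = 4$)
$E{\left(j \right)} = \frac{1}{4}$
$f = 15424$ ($f = 2 + \left(15401 - -21\right) = 2 + \left(15401 + 21\right) = 2 + 15422 = 15424$)
$\frac{13814 - -18319}{\left(-1\right) E{\left(D{\left(12,-13 \right)} \right)}} + \frac{f}{29181} = \frac{13814 - -18319}{\left(-1\right) \frac{1}{4}} + \frac{15424}{29181} = \frac{13814 + 18319}{- \frac{1}{4}} + 15424 \cdot \frac{1}{29181} = 32133 \left(-4\right) + \frac{15424}{29181} = -128532 + \frac{15424}{29181} = - \frac{3750676868}{29181}$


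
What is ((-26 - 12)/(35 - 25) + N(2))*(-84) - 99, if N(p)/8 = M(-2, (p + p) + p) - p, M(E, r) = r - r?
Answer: 7821/5 ≈ 1564.2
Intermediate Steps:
M(E, r) = 0
N(p) = -8*p (N(p) = 8*(0 - p) = 8*(-p) = -8*p)
((-26 - 12)/(35 - 25) + N(2))*(-84) - 99 = ((-26 - 12)/(35 - 25) - 8*2)*(-84) - 99 = (-38/10 - 16)*(-84) - 99 = (-38*⅒ - 16)*(-84) - 99 = (-19/5 - 16)*(-84) - 99 = -99/5*(-84) - 99 = 8316/5 - 99 = 7821/5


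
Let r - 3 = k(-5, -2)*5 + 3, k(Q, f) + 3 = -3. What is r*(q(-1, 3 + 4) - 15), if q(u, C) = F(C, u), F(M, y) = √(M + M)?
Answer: 360 - 24*√14 ≈ 270.20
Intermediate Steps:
F(M, y) = √2*√M (F(M, y) = √(2*M) = √2*√M)
k(Q, f) = -6 (k(Q, f) = -3 - 3 = -6)
r = -24 (r = 3 + (-6*5 + 3) = 3 + (-30 + 3) = 3 - 27 = -24)
q(u, C) = √2*√C
r*(q(-1, 3 + 4) - 15) = -24*(√2*√(3 + 4) - 15) = -24*(√2*√7 - 15) = -24*(√14 - 15) = -24*(-15 + √14) = 360 - 24*√14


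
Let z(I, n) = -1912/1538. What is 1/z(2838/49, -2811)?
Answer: -769/956 ≈ -0.80439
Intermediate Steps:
z(I, n) = -956/769 (z(I, n) = -1912*1/1538 = -956/769)
1/z(2838/49, -2811) = 1/(-956/769) = -769/956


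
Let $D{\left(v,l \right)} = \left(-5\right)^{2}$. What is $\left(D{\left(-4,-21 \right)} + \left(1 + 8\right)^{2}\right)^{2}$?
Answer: $11236$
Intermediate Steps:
$D{\left(v,l \right)} = 25$
$\left(D{\left(-4,-21 \right)} + \left(1 + 8\right)^{2}\right)^{2} = \left(25 + \left(1 + 8\right)^{2}\right)^{2} = \left(25 + 9^{2}\right)^{2} = \left(25 + 81\right)^{2} = 106^{2} = 11236$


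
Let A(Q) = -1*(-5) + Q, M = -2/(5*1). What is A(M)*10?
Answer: 46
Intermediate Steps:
M = -⅖ (M = -2/5 = -2*⅕ = -⅖ ≈ -0.40000)
A(Q) = 5 + Q
A(M)*10 = (5 - ⅖)*10 = (23/5)*10 = 46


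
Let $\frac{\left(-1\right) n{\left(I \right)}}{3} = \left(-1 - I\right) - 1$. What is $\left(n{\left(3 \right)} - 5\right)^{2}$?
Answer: $100$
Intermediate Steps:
$n{\left(I \right)} = 6 + 3 I$ ($n{\left(I \right)} = - 3 \left(\left(-1 - I\right) - 1\right) = - 3 \left(-2 - I\right) = 6 + 3 I$)
$\left(n{\left(3 \right)} - 5\right)^{2} = \left(\left(6 + 3 \cdot 3\right) - 5\right)^{2} = \left(\left(6 + 9\right) - 5\right)^{2} = \left(15 - 5\right)^{2} = 10^{2} = 100$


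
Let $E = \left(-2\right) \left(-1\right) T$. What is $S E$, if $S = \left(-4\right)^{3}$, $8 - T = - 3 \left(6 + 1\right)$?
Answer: $-3712$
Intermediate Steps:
$T = 29$ ($T = 8 - - 3 \left(6 + 1\right) = 8 - \left(-3\right) 7 = 8 - -21 = 8 + 21 = 29$)
$E = 58$ ($E = \left(-2\right) \left(-1\right) 29 = 2 \cdot 29 = 58$)
$S = -64$
$S E = \left(-64\right) 58 = -3712$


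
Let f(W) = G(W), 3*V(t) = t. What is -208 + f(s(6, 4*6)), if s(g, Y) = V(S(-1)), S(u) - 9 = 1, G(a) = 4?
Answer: -204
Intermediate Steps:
S(u) = 10 (S(u) = 9 + 1 = 10)
V(t) = t/3
s(g, Y) = 10/3 (s(g, Y) = (⅓)*10 = 10/3)
f(W) = 4
-208 + f(s(6, 4*6)) = -208 + 4 = -204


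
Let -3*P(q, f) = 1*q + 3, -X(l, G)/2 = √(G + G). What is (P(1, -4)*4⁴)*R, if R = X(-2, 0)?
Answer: 0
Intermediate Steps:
X(l, G) = -2*√2*√G (X(l, G) = -2*√(G + G) = -2*√2*√G)
P(q, f) = -1 - q/3 (P(q, f) = -(1*q + 3)/3 = -(q + 3)/3 = -(3 + q)/3 = -1 - q/3)
R = 0 (R = -2*√2*√0 = -2*√2*0 = 0)
(P(1, -4)*4⁴)*R = ((-1 - ⅓*1)*4⁴)*0 = ((-1 - ⅓)*256)*0 = -4/3*256*0 = -1024/3*0 = 0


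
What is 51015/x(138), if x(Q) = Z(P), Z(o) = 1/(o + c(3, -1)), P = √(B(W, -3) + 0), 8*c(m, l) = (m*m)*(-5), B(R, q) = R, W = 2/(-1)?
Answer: -2295675/8 + 51015*I*√2 ≈ -2.8696e+5 + 72146.0*I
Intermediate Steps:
W = -2 (W = 2*(-1) = -2)
c(m, l) = -5*m²/8 (c(m, l) = ((m*m)*(-5))/8 = (m²*(-5))/8 = (-5*m²)/8 = -5*m²/8)
P = I*√2 (P = √(-2 + 0) = √(-2) = I*√2 ≈ 1.4142*I)
Z(o) = 1/(-45/8 + o) (Z(o) = 1/(o - 5/8*3²) = 1/(o - 5/8*9) = 1/(o - 45/8) = 1/(-45/8 + o))
x(Q) = 8/(-45 + 8*I*√2) (x(Q) = 8/(-45 + 8*(I*√2)) = 8/(-45 + 8*I*√2))
51015/x(138) = 51015/(-360/2153 - 64*I*√2/2153)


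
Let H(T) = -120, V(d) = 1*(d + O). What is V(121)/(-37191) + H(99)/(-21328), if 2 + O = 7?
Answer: 10569/4721486 ≈ 0.0022385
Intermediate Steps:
O = 5 (O = -2 + 7 = 5)
V(d) = 5 + d (V(d) = 1*(d + 5) = 1*(5 + d) = 5 + d)
V(121)/(-37191) + H(99)/(-21328) = (5 + 121)/(-37191) - 120/(-21328) = 126*(-1/37191) - 120*(-1/21328) = -6/1771 + 15/2666 = 10569/4721486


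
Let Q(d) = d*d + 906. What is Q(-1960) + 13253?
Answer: 3855759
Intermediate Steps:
Q(d) = 906 + d**2 (Q(d) = d**2 + 906 = 906 + d**2)
Q(-1960) + 13253 = (906 + (-1960)**2) + 13253 = (906 + 3841600) + 13253 = 3842506 + 13253 = 3855759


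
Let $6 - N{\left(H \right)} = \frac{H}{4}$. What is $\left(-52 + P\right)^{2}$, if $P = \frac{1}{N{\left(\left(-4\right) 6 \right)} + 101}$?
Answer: $\frac{34515625}{12769} \approx 2703.1$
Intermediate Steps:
$N{\left(H \right)} = 6 - \frac{H}{4}$
$P = \frac{1}{113}$ ($P = \frac{1}{\left(6 - \frac{\left(-4\right) 6}{4}\right) + 101} = \frac{1}{\left(6 - -6\right) + 101} = \frac{1}{\left(6 + 6\right) + 101} = \frac{1}{12 + 101} = \frac{1}{113} \approx 0.0088496$)
$\left(-52 + P\right)^{2} = \left(-52 + \frac{1}{113}\right)^{2} = \left(- \frac{5875}{113}\right)^{2} = \frac{34515625}{12769}$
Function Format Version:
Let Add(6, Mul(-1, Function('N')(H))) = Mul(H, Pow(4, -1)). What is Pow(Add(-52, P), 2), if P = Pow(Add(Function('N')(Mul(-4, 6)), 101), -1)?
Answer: Rational(34515625, 12769) ≈ 2703.1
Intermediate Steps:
Function('N')(H) = Add(6, Mul(Rational(-1, 4), H)) (Function('N')(H) = Add(6, Mul(-1, Mul(H, Pow(4, -1)))) = Add(6, Mul(-1, Mul(H, Rational(1, 4)))) = Add(6, Mul(-1, Mul(Rational(1, 4), H))) = Add(6, Mul(Rational(-1, 4), H)))
P = Rational(1, 113) (P = Pow(Add(Add(6, Mul(Rational(-1, 4), Mul(-4, 6))), 101), -1) = Pow(Add(Add(6, Mul(Rational(-1, 4), -24)), 101), -1) = Pow(Add(Add(6, 6), 101), -1) = Pow(Add(12, 101), -1) = Pow(113, -1) = Rational(1, 113) ≈ 0.0088496)
Pow(Add(-52, P), 2) = Pow(Add(-52, Rational(1, 113)), 2) = Pow(Rational(-5875, 113), 2) = Rational(34515625, 12769)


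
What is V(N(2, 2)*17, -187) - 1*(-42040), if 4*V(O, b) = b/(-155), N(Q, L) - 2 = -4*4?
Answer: 26064987/620 ≈ 42040.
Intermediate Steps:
N(Q, L) = -14 (N(Q, L) = 2 - 4*4 = 2 - 16 = -14)
V(O, b) = -b/620 (V(O, b) = (b/(-155))/4 = (b*(-1/155))/4 = (-b/155)/4 = -b/620)
V(N(2, 2)*17, -187) - 1*(-42040) = -1/620*(-187) - 1*(-42040) = 187/620 + 42040 = 26064987/620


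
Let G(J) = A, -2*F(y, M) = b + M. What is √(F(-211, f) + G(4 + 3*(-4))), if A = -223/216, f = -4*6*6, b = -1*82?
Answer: √145110/36 ≈ 10.581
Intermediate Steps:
b = -82
f = -144 (f = -24*6 = -144)
A = -223/216 (A = -223*1/216 = -223/216 ≈ -1.0324)
F(y, M) = 41 - M/2 (F(y, M) = -(-82 + M)/2 = 41 - M/2)
G(J) = -223/216
√(F(-211, f) + G(4 + 3*(-4))) = √((41 - ½*(-144)) - 223/216) = √((41 + 72) - 223/216) = √(113 - 223/216) = √(24185/216) = √145110/36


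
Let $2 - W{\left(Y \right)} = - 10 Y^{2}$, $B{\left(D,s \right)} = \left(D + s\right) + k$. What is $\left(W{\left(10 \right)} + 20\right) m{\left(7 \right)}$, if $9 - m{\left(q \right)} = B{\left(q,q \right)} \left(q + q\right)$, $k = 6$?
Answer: $-276962$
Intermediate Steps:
$B{\left(D,s \right)} = 6 + D + s$ ($B{\left(D,s \right)} = \left(D + s\right) + 6 = 6 + D + s$)
$m{\left(q \right)} = 9 - 2 q \left(6 + 2 q\right)$ ($m{\left(q \right)} = 9 - \left(6 + q + q\right) \left(q + q\right) = 9 - \left(6 + 2 q\right) 2 q = 9 - 2 q \left(6 + 2 q\right)$)
$W{\left(Y \right)} = 2 + 10 Y^{2}$ ($W{\left(Y \right)} = 2 - - 10 Y^{2} = 2 + 10 Y^{2}$)
$\left(W{\left(10 \right)} + 20\right) m{\left(7 \right)} = \left(\left(2 + 10 \cdot 10^{2}\right) + 20\right) \left(9 - 28 \left(3 + 7\right)\right) = \left(\left(2 + 10 \cdot 100\right) + 20\right) \left(9 - 28 \cdot 10\right) = \left(\left(2 + 1000\right) + 20\right) \left(9 - 280\right) = \left(1002 + 20\right) \left(-271\right) = 1022 \left(-271\right) = -276962$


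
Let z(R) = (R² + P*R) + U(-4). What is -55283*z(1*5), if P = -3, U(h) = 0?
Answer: -552830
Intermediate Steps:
z(R) = R² - 3*R (z(R) = (R² - 3*R) + 0 = R² - 3*R)
-55283*z(1*5) = -55283*1*5*(-3 + 1*5) = -276415*(-3 + 5) = -276415*2 = -55283*10 = -552830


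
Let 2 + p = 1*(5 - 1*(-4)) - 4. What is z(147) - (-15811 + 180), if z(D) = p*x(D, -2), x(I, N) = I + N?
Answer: 16066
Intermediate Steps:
p = 3 (p = -2 + (1*(5 - 1*(-4)) - 4) = -2 + (1*(5 + 4) - 4) = -2 + (1*9 - 4) = -2 + (9 - 4) = -2 + 5 = 3)
z(D) = -6 + 3*D (z(D) = 3*(D - 2) = 3*(-2 + D) = -6 + 3*D)
z(147) - (-15811 + 180) = (-6 + 3*147) - (-15811 + 180) = (-6 + 441) - 1*(-15631) = 435 + 15631 = 16066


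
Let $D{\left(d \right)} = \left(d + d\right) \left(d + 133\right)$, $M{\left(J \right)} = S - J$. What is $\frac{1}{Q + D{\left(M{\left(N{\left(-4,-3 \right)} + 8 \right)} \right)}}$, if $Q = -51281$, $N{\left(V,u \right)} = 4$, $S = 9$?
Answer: $- \frac{1}{52061} \approx -1.9208 \cdot 10^{-5}$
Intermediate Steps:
$M{\left(J \right)} = 9 - J$
$D{\left(d \right)} = 2 d \left(133 + d\right)$
$\frac{1}{Q + D{\left(M{\left(N{\left(-4,-3 \right)} + 8 \right)} \right)}} = \frac{1}{-51281 + 2 \left(9 - \left(4 + 8\right)\right) \left(133 + \left(9 - \left(4 + 8\right)\right)\right)} = \frac{1}{-51281 + 2 \left(9 - 12\right) \left(133 + \left(9 - 12\right)\right)} = \frac{1}{-51281 + 2 \left(-3\right) \left(133 - 3\right)} = \frac{1}{-51281 + 2 \left(-3\right) 130} = \frac{1}{-51281 - 780} = \frac{1}{-52061} = - \frac{1}{52061}$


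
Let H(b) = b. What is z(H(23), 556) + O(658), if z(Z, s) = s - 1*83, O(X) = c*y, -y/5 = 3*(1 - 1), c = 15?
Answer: 473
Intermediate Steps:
y = 0 (y = -15*(1 - 1) = -15*0 = -5*0 = 0)
O(X) = 0 (O(X) = 15*0 = 0)
z(Z, s) = -83 + s (z(Z, s) = s - 83 = -83 + s)
z(H(23), 556) + O(658) = (-83 + 556) + 0 = 473 + 0 = 473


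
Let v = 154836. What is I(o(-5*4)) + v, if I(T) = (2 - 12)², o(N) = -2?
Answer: 154936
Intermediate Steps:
I(T) = 100 (I(T) = (-10)² = 100)
I(o(-5*4)) + v = 100 + 154836 = 154936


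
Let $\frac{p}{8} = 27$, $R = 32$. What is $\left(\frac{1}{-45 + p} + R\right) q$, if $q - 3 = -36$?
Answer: $- \frac{60203}{57} \approx -1056.2$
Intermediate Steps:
$q = -33$ ($q = 3 - 36 = -33$)
$p = 216$ ($p = 8 \cdot 27 = 216$)
$\left(\frac{1}{-45 + p} + R\right) q = \left(\frac{1}{-45 + 216} + 32\right) \left(-33\right) = \left(\frac{1}{171} + 32\right) \left(-33\right) = \frac{5473}{171} \left(-33\right) = - \frac{60203}{57}$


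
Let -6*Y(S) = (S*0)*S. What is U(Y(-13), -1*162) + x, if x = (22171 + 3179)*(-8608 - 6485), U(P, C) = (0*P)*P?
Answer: -382607550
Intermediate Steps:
Y(S) = 0 (Y(S) = -S*0*S/6 = -0*S = -⅙*0 = 0)
U(P, C) = 0 (U(P, C) = 0*P = 0)
x = -382607550 (x = 25350*(-15093) = -382607550)
U(Y(-13), -1*162) + x = 0 - 382607550 = -382607550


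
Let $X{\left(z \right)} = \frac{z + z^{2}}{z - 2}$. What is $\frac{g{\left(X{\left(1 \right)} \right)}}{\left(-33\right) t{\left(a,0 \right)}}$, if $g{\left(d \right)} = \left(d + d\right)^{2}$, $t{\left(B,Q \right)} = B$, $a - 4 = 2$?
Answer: $- \frac{8}{99} \approx -0.080808$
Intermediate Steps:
$a = 6$ ($a = 4 + 2 = 6$)
$X{\left(z \right)} = \frac{z + z^{2}}{-2 + z}$
$g{\left(d \right)} = 4 d^{2}$ ($g{\left(d \right)} = \left(2 d\right)^{2} = 4 d^{2}$)
$\frac{g{\left(X{\left(1 \right)} \right)}}{\left(-33\right) t{\left(a,0 \right)}} = \frac{4 \left(1 \frac{1}{-2 + 1} \left(1 + 1\right)\right)^{2}}{\left(-33\right) 6} = \frac{4 \left(1 \frac{1}{-1} \cdot 2\right)^{2}}{-198} = 4 \left(1 \left(-1\right) 2\right)^{2} \left(- \frac{1}{198}\right) = 4 \left(-2\right)^{2} \left(- \frac{1}{198}\right) = 4 \cdot 4 \left(- \frac{1}{198}\right) = 16 \left(- \frac{1}{198}\right) = - \frac{8}{99}$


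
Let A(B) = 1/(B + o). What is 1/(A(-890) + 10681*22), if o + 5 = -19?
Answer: 914/214773547 ≈ 4.2556e-6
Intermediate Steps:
o = -24 (o = -5 - 19 = -24)
A(B) = 1/(-24 + B) (A(B) = 1/(B - 24) = 1/(-24 + B))
1/(A(-890) + 10681*22) = 1/(1/(-24 - 890) + 10681*22) = 1/(1/(-914) + 234982) = 1/(-1/914 + 234982) = 1/(214773547/914) = 914/214773547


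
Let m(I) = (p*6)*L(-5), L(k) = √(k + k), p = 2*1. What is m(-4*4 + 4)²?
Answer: -1440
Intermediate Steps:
p = 2
L(k) = √2*√k (L(k) = √(2*k) = √2*√k)
m(I) = 12*I*√10 (m(I) = (2*6)*(√2*√(-5)) = 12*(√2*(I*√5)) = 12*(I*√10) = 12*I*√10)
m(-4*4 + 4)² = (12*I*√10)² = -1440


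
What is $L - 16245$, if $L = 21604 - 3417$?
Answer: $1942$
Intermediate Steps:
$L = 18187$
$L - 16245 = 18187 - 16245 = 1942$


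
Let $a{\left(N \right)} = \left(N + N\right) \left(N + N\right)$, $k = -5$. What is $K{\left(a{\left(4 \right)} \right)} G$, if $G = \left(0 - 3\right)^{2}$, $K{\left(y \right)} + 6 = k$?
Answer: $-99$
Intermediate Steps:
$a{\left(N \right)} = 4 N^{2}$ ($a{\left(N \right)} = 2 N 2 N = 4 N^{2}$)
$K{\left(y \right)} = -11$ ($K{\left(y \right)} = -6 - 5 = -11$)
$G = 9$ ($G = \left(-3\right)^{2} = 9$)
$K{\left(a{\left(4 \right)} \right)} G = \left(-11\right) 9 = -99$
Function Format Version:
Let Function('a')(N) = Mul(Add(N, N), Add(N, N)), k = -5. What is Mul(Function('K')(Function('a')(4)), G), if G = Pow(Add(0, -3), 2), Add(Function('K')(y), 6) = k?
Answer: -99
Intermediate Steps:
Function('a')(N) = Mul(4, Pow(N, 2)) (Function('a')(N) = Mul(Mul(2, N), Mul(2, N)) = Mul(4, Pow(N, 2)))
Function('K')(y) = -11 (Function('K')(y) = Add(-6, -5) = -11)
G = 9 (G = Pow(-3, 2) = 9)
Mul(Function('K')(Function('a')(4)), G) = Mul(-11, 9) = -99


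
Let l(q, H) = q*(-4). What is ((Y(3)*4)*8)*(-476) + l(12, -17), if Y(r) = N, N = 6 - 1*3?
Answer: -45744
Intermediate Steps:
N = 3 (N = 6 - 3 = 3)
Y(r) = 3
l(q, H) = -4*q
((Y(3)*4)*8)*(-476) + l(12, -17) = ((3*4)*8)*(-476) - 4*12 = (12*8)*(-476) - 48 = 96*(-476) - 48 = -45696 - 48 = -45744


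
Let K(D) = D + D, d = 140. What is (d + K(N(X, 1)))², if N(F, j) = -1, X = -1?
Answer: 19044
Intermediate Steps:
K(D) = 2*D
(d + K(N(X, 1)))² = (140 + 2*(-1))² = (140 - 2)² = 138² = 19044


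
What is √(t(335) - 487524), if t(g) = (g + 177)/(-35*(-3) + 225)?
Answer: 2*I*√3318199665/165 ≈ 698.23*I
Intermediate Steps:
t(g) = 59/110 + g/330 (t(g) = (177 + g)/(105 + 225) = (177 + g)/330 = (177 + g)*(1/330) = 59/110 + g/330)
√(t(335) - 487524) = √((59/110 + (1/330)*335) - 487524) = √((59/110 + 67/66) - 487524) = √(256/165 - 487524) = √(-80441204/165) = 2*I*√3318199665/165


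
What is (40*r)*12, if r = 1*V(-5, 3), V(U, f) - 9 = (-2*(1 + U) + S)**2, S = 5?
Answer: 85440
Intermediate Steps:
V(U, f) = 9 + (3 - 2*U)**2 (V(U, f) = 9 + (-2*(1 + U) + 5)**2 = 9 + ((-2 - 2*U) + 5)**2 = 9 + (3 - 2*U)**2)
r = 178 (r = 1*(9 + (-3 + 2*(-5))**2) = 1*(9 + (-3 - 10)**2) = 1*(9 + (-13)**2) = 1*(9 + 169) = 1*178 = 178)
(40*r)*12 = (40*178)*12 = 7120*12 = 85440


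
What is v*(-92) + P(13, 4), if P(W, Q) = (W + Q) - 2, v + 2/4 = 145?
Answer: -13279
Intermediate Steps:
v = 289/2 (v = -½ + 145 = 289/2 ≈ 144.50)
P(W, Q) = -2 + Q + W (P(W, Q) = (Q + W) - 2 = -2 + Q + W)
v*(-92) + P(13, 4) = (289/2)*(-92) + (-2 + 4 + 13) = -13294 + 15 = -13279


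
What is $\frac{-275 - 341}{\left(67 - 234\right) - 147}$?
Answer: $\frac{308}{157} \approx 1.9618$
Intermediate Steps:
$\frac{-275 - 341}{\left(67 - 234\right) - 147} = - \frac{616}{\left(67 - 234\right) - 147} = - \frac{616}{-167 - 147} = - \frac{616}{-314} = \left(-616\right) \left(- \frac{1}{314}\right) = \frac{308}{157}$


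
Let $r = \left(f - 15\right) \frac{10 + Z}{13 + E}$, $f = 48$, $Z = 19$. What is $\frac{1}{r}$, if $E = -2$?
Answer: $\frac{1}{87} \approx 0.011494$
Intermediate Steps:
$r = 87$ ($r = \left(48 - 15\right) \frac{10 + 19}{13 - 2} = 33 \cdot \frac{29}{11} = 87$)
$\frac{1}{r} = \frac{1}{87}$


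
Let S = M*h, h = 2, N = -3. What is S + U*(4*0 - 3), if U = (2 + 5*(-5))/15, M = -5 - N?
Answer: ⅗ ≈ 0.60000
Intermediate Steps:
M = -2 (M = -5 - 1*(-3) = -5 + 3 = -2)
U = -23/15 (U = (2 - 25)*(1/15) = -23*1/15 = -23/15 ≈ -1.5333)
S = -4 (S = -2*2 = -4)
S + U*(4*0 - 3) = -4 - 23*(4*0 - 3)/15 = -4 - 23*(0 - 3)/15 = -4 - 23/15*(-3) = -4 + 23/5 = ⅗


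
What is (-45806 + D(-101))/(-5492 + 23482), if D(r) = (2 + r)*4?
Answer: -23101/8995 ≈ -2.5682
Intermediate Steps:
D(r) = 8 + 4*r
(-45806 + D(-101))/(-5492 + 23482) = (-45806 + (8 + 4*(-101)))/(-5492 + 23482) = (-45806 + (8 - 404))/17990 = (-45806 - 396)*(1/17990) = -46202*1/17990 = -23101/8995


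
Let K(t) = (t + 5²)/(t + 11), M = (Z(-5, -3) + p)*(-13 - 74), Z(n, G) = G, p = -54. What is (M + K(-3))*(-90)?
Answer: -893115/2 ≈ -4.4656e+5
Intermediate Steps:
M = 4959 (M = (-3 - 54)*(-13 - 74) = -57*(-87) = 4959)
K(t) = (25 + t)/(11 + t) (K(t) = (t + 25)/(11 + t) = (25 + t)/(11 + t))
(M + K(-3))*(-90) = (4959 + (25 - 3)/(11 - 3))*(-90) = (4959 + 22/8)*(-90) = (4959 + (⅛)*22)*(-90) = (4959 + 11/4)*(-90) = (19847/4)*(-90) = -893115/2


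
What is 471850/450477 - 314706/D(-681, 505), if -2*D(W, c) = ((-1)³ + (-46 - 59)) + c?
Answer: 13510661794/8559063 ≈ 1578.5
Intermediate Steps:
D(W, c) = 53 - c/2 (D(W, c) = -(((-1)³ + (-46 - 59)) + c)/2 = -((-1 - 105) + c)/2 = -(-106 + c)/2 = 53 - c/2)
471850/450477 - 314706/D(-681, 505) = 471850/450477 - 314706/(53 - ½*505) = 471850*(1/450477) - 314706/(53 - 505/2) = 471850/450477 - 314706/(-399/2) = 471850/450477 - 314706*(-2/399) = 471850/450477 + 29972/19 = 13510661794/8559063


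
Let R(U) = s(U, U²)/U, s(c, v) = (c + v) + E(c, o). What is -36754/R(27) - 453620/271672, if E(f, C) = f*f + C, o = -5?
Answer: -16891702511/25129660 ≈ -672.18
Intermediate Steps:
E(f, C) = C + f² (E(f, C) = f² + C = C + f²)
s(c, v) = -5 + c + v + c² (s(c, v) = (c + v) + (-5 + c²) = -5 + c + v + c²)
R(U) = (-5 + U + 2*U²)/U (R(U) = (-5 + U + U² + U²)/U = (-5 + U + 2*U²)/U)
-36754/R(27) - 453620/271672 = -36754/(1 - 5/27 + 2*27) - 453620/271672 = -36754/(1 - 5*1/27 + 54) - 453620*1/271672 = -36754/(1 - 5/27 + 54) - 113405/67918 = -36754/1480/27 - 113405/67918 = -36754*27/1480 - 113405/67918 = -496179/740 - 113405/67918 = -16891702511/25129660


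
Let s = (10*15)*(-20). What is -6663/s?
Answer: 2221/1000 ≈ 2.2210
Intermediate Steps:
s = -3000 (s = 150*(-20) = -3000)
-6663/s = -6663/(-3000) = -6663*(-1/3000) = 2221/1000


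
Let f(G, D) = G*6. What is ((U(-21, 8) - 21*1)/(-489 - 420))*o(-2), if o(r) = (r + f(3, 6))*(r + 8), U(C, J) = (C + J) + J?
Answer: 832/303 ≈ 2.7459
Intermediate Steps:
U(C, J) = C + 2*J
f(G, D) = 6*G
o(r) = (8 + r)*(18 + r) (o(r) = (r + 6*3)*(r + 8) = (r + 18)*(8 + r) = (18 + r)*(8 + r) = (8 + r)*(18 + r))
((U(-21, 8) - 21*1)/(-489 - 420))*o(-2) = (((-21 + 2*8) - 21*1)/(-489 - 420))*(144 + (-2)² + 26*(-2)) = (((-21 + 16) - 21)/(-909))*(144 + 4 - 52) = ((-5 - 21)*(-1/909))*96 = -26*(-1/909)*96 = (26/909)*96 = 832/303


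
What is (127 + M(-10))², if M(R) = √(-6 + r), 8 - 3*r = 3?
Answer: (381 + I*√39)²/9 ≈ 16125.0 + 528.74*I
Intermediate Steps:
r = 5/3 (r = 8/3 - ⅓*3 = 8/3 - 1 = 5/3 ≈ 1.6667)
M(R) = I*√39/3 (M(R) = √(-6 + 5/3) = √(-13/3) = I*√39/3)
(127 + M(-10))² = (127 + I*√39/3)²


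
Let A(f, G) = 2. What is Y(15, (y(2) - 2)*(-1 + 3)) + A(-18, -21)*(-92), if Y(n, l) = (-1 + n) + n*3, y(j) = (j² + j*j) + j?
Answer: -125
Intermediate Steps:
y(j) = j + 2*j² (y(j) = (j² + j²) + j = 2*j² + j = j + 2*j²)
Y(n, l) = -1 + 4*n (Y(n, l) = (-1 + n) + 3*n = -1 + 4*n)
Y(15, (y(2) - 2)*(-1 + 3)) + A(-18, -21)*(-92) = (-1 + 4*15) + 2*(-92) = (-1 + 60) - 184 = 59 - 184 = -125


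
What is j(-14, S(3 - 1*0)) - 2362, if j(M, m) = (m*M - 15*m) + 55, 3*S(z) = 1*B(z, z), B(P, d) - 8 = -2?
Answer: -2365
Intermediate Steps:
B(P, d) = 6 (B(P, d) = 8 - 2 = 6)
S(z) = 2 (S(z) = (1*6)/3 = (⅓)*6 = 2)
j(M, m) = 55 - 15*m + M*m (j(M, m) = (M*m - 15*m) + 55 = (-15*m + M*m) + 55 = 55 - 15*m + M*m)
j(-14, S(3 - 1*0)) - 2362 = (55 - 15*2 - 14*2) - 2362 = (55 - 30 - 28) - 2362 = -3 - 2362 = -2365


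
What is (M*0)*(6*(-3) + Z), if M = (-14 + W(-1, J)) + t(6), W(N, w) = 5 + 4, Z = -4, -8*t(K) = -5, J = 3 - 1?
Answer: 0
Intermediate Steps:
J = 2
t(K) = 5/8 (t(K) = -1/8*(-5) = 5/8)
W(N, w) = 9
M = -35/8 (M = (-14 + 9) + 5/8 = -5 + 5/8 = -35/8 ≈ -4.3750)
(M*0)*(6*(-3) + Z) = (-35/8*0)*(6*(-3) - 4) = 0*(-18 - 4) = 0*(-22) = 0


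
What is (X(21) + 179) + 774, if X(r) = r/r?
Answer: 954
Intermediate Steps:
X(r) = 1
(X(21) + 179) + 774 = (1 + 179) + 774 = 180 + 774 = 954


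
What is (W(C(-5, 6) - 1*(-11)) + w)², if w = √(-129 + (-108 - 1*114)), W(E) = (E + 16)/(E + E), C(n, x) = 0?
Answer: -169155/484 + 81*I*√39/11 ≈ -349.49 + 45.986*I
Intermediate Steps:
W(E) = (16 + E)/(2*E) (W(E) = (16 + E)/((2*E)) = (16 + E)*(1/(2*E)) = (16 + E)/(2*E))
w = 3*I*√39 (w = √(-129 + (-108 - 114)) = √(-129 - 222) = √(-351) = 3*I*√39 ≈ 18.735*I)
(W(C(-5, 6) - 1*(-11)) + w)² = ((16 + (0 - 1*(-11)))/(2*(0 - 1*(-11))) + 3*I*√39)² = ((16 + (0 + 11))/(2*(0 + 11)) + 3*I*√39)² = ((½)*(16 + 11)/11 + 3*I*√39)² = ((½)*(1/11)*27 + 3*I*√39)² = (27/22 + 3*I*√39)²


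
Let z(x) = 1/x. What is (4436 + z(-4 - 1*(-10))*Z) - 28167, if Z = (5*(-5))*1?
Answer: -142411/6 ≈ -23735.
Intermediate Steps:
Z = -25 (Z = -25*1 = -25)
(4436 + z(-4 - 1*(-10))*Z) - 28167 = (4436 - 25/(-4 - 1*(-10))) - 28167 = (4436 - 25/(-4 + 10)) - 28167 = (4436 - 25/6) - 28167 = 26591/6 - 28167 = -142411/6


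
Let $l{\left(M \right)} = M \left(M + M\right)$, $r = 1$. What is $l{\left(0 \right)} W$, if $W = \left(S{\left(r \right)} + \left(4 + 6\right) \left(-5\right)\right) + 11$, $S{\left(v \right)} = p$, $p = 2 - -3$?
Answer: $0$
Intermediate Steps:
$p = 5$ ($p = 2 + 3 = 5$)
$l{\left(M \right)} = 2 M^{2}$ ($l{\left(M \right)} = M 2 M = 2 M^{2}$)
$S{\left(v \right)} = 5$
$W = -34$ ($W = \left(5 + \left(4 + 6\right) \left(-5\right)\right) + 11 = \left(5 + 10 \left(-5\right)\right) + 11 = \left(5 - 50\right) + 11 = -45 + 11 = -34$)
$l{\left(0 \right)} W = 2 \cdot 0^{2} \left(-34\right) = 2 \cdot 0 \left(-34\right) = 0 \left(-34\right) = 0$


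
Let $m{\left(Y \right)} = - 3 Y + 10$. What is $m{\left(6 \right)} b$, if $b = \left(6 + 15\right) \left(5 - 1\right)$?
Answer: $-672$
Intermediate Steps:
$m{\left(Y \right)} = 10 - 3 Y$
$b = 84$ ($b = 21 \cdot 4 = 84$)
$m{\left(6 \right)} b = \left(10 - 18\right) 84 = \left(-8\right) 84 = -672$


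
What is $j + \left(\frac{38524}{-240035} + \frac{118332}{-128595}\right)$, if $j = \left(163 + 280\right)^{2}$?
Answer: $\frac{80768580823867}{411564011} \approx 1.9625 \cdot 10^{5}$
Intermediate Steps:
$j = 196249$ ($j = 443^{2} = 196249$)
$j + \left(\frac{38524}{-240035} + \frac{118332}{-128595}\right) = 196249 + \left(\frac{38524}{-240035} + \frac{118332}{-128595}\right) = 196249 + \left(38524 \left(- \frac{1}{240035}\right) + 118332 \left(- \frac{1}{128595}\right)\right) = 196249 - \frac{444770872}{411564011} = \frac{80768580823867}{411564011}$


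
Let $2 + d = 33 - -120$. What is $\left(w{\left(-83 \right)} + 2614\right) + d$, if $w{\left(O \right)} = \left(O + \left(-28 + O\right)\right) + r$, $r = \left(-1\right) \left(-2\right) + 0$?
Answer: $2573$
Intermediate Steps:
$r = 2$ ($r = 2 + 0 = 2$)
$w{\left(O \right)} = -26 + 2 O$ ($w{\left(O \right)} = \left(O + \left(-28 + O\right)\right) + 2 = \left(-28 + 2 O\right) + 2 = -26 + 2 O$)
$d = 151$ ($d = -2 + \left(33 - -120\right) = -2 + \left(33 + 120\right) = -2 + 153 = 151$)
$\left(w{\left(-83 \right)} + 2614\right) + d = \left(\left(-26 + 2 \left(-83\right)\right) + 2614\right) + 151 = \left(\left(-26 - 166\right) + 2614\right) + 151 = \left(-192 + 2614\right) + 151 = 2422 + 151 = 2573$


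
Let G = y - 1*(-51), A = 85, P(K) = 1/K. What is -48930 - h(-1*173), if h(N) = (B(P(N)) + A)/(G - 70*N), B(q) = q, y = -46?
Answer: -102552157054/2095895 ≈ -48930.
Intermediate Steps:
P(K) = 1/K
G = 5 (G = -46 - 1*(-51) = -46 + 51 = 5)
h(N) = (85 + 1/N)/(5 - 70*N) (h(N) = (1/N + 85)/(5 - 70*N) = (85 + 1/N)/(5 - 70*N))
-48930 - h(-1*173) = -48930 - (-1 - (-85)*173)/(5*((-1*173))*(-1 + 14*(-1*173))) = -48930 - (-1 - 85*(-173))/(5*(-173)*(-1 + 14*(-173))) = -48930 - (-1)*(-1 + 14705)/(5*173*(-1 - 2422)) = -48930 - (-1)*14704/(5*173*(-2423)) = -48930 - (-1)*(-1)*14704/(5*173*2423) = -48930 - 1*14704/2095895 = -48930 - 14704/2095895 = -102552157054/2095895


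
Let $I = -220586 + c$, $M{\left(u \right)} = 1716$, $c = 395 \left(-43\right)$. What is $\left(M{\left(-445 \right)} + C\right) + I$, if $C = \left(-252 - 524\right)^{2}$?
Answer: $366321$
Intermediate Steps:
$c = -16985$
$C = 602176$ ($C = \left(-252 - 524\right)^{2} = \left(-776\right)^{2} = 602176$)
$I = -237571$ ($I = -220586 - 16985 = -237571$)
$\left(M{\left(-445 \right)} + C\right) + I = \left(1716 + 602176\right) - 237571 = 603892 - 237571 = 366321$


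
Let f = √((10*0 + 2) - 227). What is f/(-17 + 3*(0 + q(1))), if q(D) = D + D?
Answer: -15*I/11 ≈ -1.3636*I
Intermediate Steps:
q(D) = 2*D
f = 15*I (f = √((0 + 2) - 227) = √(2 - 227) = √(-225) = 15*I ≈ 15.0*I)
f/(-17 + 3*(0 + q(1))) = (15*I)/(-17 + 3*(0 + 2*1)) = (15*I)/(-17 + 3*(0 + 2)) = (15*I)/(-17 + 3*2) = (15*I)/(-17 + 6) = (15*I)/(-11) = -15*I/11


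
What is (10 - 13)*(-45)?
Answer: 135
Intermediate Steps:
(10 - 13)*(-45) = -3*(-45) = 135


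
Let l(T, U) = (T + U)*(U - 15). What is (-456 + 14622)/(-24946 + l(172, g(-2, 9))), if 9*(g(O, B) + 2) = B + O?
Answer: -573723/1122514 ≈ -0.51111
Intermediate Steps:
g(O, B) = -2 + B/9 + O/9 (g(O, B) = -2 + (B + O)/9 = -2 + (B/9 + O/9) = -2 + B/9 + O/9)
l(T, U) = (-15 + U)*(T + U) (l(T, U) = (T + U)*(-15 + U) = (-15 + U)*(T + U))
(-456 + 14622)/(-24946 + l(172, g(-2, 9))) = (-456 + 14622)/(-24946 + ((-2 + (⅑)*9 + (⅑)*(-2))² - 15*172 - 15*(-2 + (⅑)*9 + (⅑)*(-2)) + 172*(-2 + (⅑)*9 + (⅑)*(-2)))) = 14166/(-24946 + ((-2 + 1 - 2/9)² - 2580 - 15*(-2 + 1 - 2/9) + 172*(-2 + 1 - 2/9))) = 14166/(-24946 + ((-11/9)² - 2580 - 15*(-11/9) + 172*(-11/9))) = 14166/(-24946 + (121/81 - 2580 + 55/3 - 1892/9)) = 14166/(-24946 - 224402/81) = 14166/(-2245028/81) = 14166*(-81/2245028) = -573723/1122514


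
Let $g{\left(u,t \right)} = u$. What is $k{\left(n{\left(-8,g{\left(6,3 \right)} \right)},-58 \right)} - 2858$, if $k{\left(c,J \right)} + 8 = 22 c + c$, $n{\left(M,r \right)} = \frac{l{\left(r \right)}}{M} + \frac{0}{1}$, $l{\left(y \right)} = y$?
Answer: $- \frac{11533}{4} \approx -2883.3$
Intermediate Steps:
$n{\left(M,r \right)} = \frac{r}{M}$ ($n{\left(M,r \right)} = \frac{r}{M} + \frac{0}{1} = \frac{r}{M} + 0 \cdot 1 = \frac{r}{M} + 0 = \frac{r}{M}$)
$k{\left(c,J \right)} = -8 + 23 c$ ($k{\left(c,J \right)} = -8 + \left(22 c + c\right) = -8 + 23 c$)
$k{\left(n{\left(-8,g{\left(6,3 \right)} \right)},-58 \right)} - 2858 = \left(-8 + 23 \frac{6}{-8}\right) - 2858 = \left(-8 + 23 \cdot 6 \left(- \frac{1}{8}\right)\right) - 2858 = \left(-8 + 23 \left(- \frac{3}{4}\right)\right) - 2858 = \left(-8 - \frac{69}{4}\right) - 2858 = - \frac{101}{4} - 2858 = - \frac{11533}{4}$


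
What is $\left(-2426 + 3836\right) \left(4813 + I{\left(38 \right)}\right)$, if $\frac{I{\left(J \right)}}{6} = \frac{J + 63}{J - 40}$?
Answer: $6359100$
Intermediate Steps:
$I{\left(J \right)} = \frac{6 \left(63 + J\right)}{-40 + J}$ ($I{\left(J \right)} = 6 \frac{J + 63}{J - 40} = 6 \frac{63 + J}{-40 + J} = \frac{6 \left(63 + J\right)}{-40 + J}$)
$\left(-2426 + 3836\right) \left(4813 + I{\left(38 \right)}\right) = \left(-2426 + 3836\right) \left(4813 + \frac{6 \left(63 + 38\right)}{-40 + 38}\right) = 1410 \left(4813 + 6 \frac{1}{-2} \cdot 101\right) = 1410 \left(4813 + 6 \left(- \frac{1}{2}\right) 101\right) = 1410 \left(4813 - 303\right) = 1410 \cdot 4510 = 6359100$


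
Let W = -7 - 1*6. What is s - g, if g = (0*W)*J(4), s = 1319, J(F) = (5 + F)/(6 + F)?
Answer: 1319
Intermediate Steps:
J(F) = (5 + F)/(6 + F)
W = -13 (W = -7 - 6 = -13)
g = 0 (g = (0*(-13))*((5 + 4)/(6 + 4)) = 0*(9/10) = 0)
s - g = 1319 - 1*0 = 1319 + 0 = 1319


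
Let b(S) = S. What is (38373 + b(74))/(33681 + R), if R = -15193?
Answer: 38447/18488 ≈ 2.0796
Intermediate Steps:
(38373 + b(74))/(33681 + R) = (38373 + 74)/(33681 - 15193) = 38447/18488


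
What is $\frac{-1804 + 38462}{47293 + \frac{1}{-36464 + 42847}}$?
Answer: $\frac{116994007}{150935610} \approx 0.77513$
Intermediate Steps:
$\frac{-1804 + 38462}{47293 + \frac{1}{-36464 + 42847}} = \frac{36658}{47293 + \frac{1}{6383}} = \frac{36658}{\frac{301871220}{6383}} = 36658 \cdot \frac{6383}{301871220} = \frac{116994007}{150935610}$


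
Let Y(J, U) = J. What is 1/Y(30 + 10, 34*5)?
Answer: 1/40 ≈ 0.025000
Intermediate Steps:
1/Y(30 + 10, 34*5) = 1/(30 + 10) = 1/40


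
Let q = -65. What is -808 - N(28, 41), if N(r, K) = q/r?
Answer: -22559/28 ≈ -805.68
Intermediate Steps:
N(r, K) = -65/r
-808 - N(28, 41) = -808 - (-65)/28 = -808 - 1*(-65/28) = -808 + 65/28 = -22559/28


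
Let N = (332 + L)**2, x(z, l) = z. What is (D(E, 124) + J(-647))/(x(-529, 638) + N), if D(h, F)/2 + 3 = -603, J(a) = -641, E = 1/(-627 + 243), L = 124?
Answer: -1853/207407 ≈ -0.0089341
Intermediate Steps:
E = -1/384 (E = 1/(-384) = -1/384 ≈ -0.0026042)
N = 207936 (N = (332 + 124)**2 = 456**2 = 207936)
D(h, F) = -1212 (D(h, F) = -6 + 2*(-603) = -6 - 1206 = -1212)
(D(E, 124) + J(-647))/(x(-529, 638) + N) = (-1212 - 641)/(-529 + 207936) = -1853/207407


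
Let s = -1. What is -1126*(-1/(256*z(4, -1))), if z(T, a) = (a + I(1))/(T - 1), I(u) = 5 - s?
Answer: 1689/640 ≈ 2.6391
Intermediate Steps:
I(u) = 6 (I(u) = 5 - 1*(-1) = 5 + 1 = 6)
z(T, a) = (6 + a)/(-1 + T) (z(T, a) = (a + 6)/(T - 1) = (6 + a)/(-1 + T))
-1126*(-1/(256*z(4, -1))) = -1126*(-(-1 + 4)/(256*(6 - 1))) = -1126/(-16*5/3*16) = -1126/((-80/3*16)) = -1126/(-1280/3) = -1126*(-3/1280) = 1689/640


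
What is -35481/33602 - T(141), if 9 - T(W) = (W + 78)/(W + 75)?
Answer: -10937891/1209672 ≈ -9.0420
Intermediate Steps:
T(W) = 9 - (78 + W)/(75 + W) (T(W) = 9 - (W + 78)/(W + 75) = 9 - (78 + W)/(75 + W))
-35481/33602 - T(141) = -35481/33602 - (597 + 8*141)/(75 + 141) = -35481*1/33602 - (597 + 1128)/216 = -35481/33602 - 1725/216 = -35481/33602 - 1*575/72 = -35481/33602 - 575/72 = -10937891/1209672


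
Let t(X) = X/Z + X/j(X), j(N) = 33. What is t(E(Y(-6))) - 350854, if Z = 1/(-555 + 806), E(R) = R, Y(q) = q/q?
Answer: -11569898/33 ≈ -3.5060e+5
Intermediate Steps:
Y(q) = 1
Z = 1/251 ≈ 0.0039841
t(X) = 8284*X/33 (t(X) = X/(1/251) + X/33 = X*251 + X*(1/33) = 251*X + X/33 = 8284*X/33)
t(E(Y(-6))) - 350854 = (8284/33)*1 - 350854 = 8284/33 - 350854 = -11569898/33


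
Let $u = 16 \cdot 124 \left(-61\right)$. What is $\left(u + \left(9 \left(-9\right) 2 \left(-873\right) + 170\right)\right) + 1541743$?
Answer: $1562315$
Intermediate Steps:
$u = -121024$ ($u = 1984 \left(-61\right) = -121024$)
$\left(u + \left(9 \left(-9\right) 2 \left(-873\right) + 170\right)\right) + 1541743 = \left(-121024 + \left(9 \left(-9\right) 2 \left(-873\right) + 170\right)\right) + 1541743 = \left(-121024 + \left(\left(-81\right) 2 \left(-873\right) + 170\right)\right) + 1541743 = \left(-121024 + \left(\left(-162\right) \left(-873\right) + 170\right)\right) + 1541743 = \left(-121024 + \left(141426 + 170\right)\right) + 1541743 = \left(-121024 + 141596\right) + 1541743 = 20572 + 1541743 = 1562315$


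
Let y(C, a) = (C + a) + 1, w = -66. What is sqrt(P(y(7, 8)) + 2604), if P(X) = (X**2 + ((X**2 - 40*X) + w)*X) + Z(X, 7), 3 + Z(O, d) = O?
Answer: I*sqrt(4327) ≈ 65.78*I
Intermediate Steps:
Z(O, d) = -3 + O
y(C, a) = 1 + C + a
P(X) = -3 + X + X**2 + X*(-66 + X**2 - 40*X) (P(X) = (X**2 + ((X**2 - 40*X) - 66)*X) + (-3 + X) = (X**2 + (-66 + X**2 - 40*X)*X) + (-3 + X) = (X**2 + X*(-66 + X**2 - 40*X)) + (-3 + X) = -3 + X + X**2 + X*(-66 + X**2 - 40*X))
sqrt(P(y(7, 8)) + 2604) = sqrt((-3 + (1 + 7 + 8)**3 - 65*(1 + 7 + 8) - 39*(1 + 7 + 8)**2) + 2604) = sqrt((-3 + 16**3 - 65*16 - 39*16**2) + 2604) = sqrt((-3 + 4096 - 1040 - 39*256) + 2604) = sqrt((-3 + 4096 - 1040 - 9984) + 2604) = sqrt(-6931 + 2604) = sqrt(-4327) = I*sqrt(4327)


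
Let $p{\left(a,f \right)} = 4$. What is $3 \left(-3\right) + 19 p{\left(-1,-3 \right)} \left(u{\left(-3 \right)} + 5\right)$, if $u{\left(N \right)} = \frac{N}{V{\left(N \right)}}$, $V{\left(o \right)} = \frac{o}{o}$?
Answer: $143$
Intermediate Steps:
$V{\left(o \right)} = 1$
$u{\left(N \right)} = N$ ($u{\left(N \right)} = \frac{N}{1} = N 1 = N$)
$3 \left(-3\right) + 19 p{\left(-1,-3 \right)} \left(u{\left(-3 \right)} + 5\right) = 3 \left(-3\right) + 19 \cdot 4 \left(-3 + 5\right) = -9 + 19 \cdot 4 \cdot 2 = -9 + 19 \cdot 8 = -9 + 152 = 143$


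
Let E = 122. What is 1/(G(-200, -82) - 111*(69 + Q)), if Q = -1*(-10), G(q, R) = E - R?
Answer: -1/8565 ≈ -0.00011675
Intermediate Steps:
G(q, R) = 122 - R
Q = 10
1/(G(-200, -82) - 111*(69 + Q)) = 1/((122 - 1*(-82)) - 111*(69 + 10)) = 1/((122 + 82) - 111*79) = 1/(204 - 8769) = 1/(-8565) = -1/8565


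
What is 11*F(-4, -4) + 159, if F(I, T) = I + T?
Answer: 71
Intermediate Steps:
11*F(-4, -4) + 159 = 11*(-4 - 4) + 159 = 11*(-8) + 159 = -88 + 159 = 71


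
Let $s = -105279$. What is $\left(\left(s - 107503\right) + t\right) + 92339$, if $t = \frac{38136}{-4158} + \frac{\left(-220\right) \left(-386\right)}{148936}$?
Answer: $- \frac{222002299120}{1843083} \approx -1.2045 \cdot 10^{5}$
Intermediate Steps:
$t = - \frac{15853351}{1843083}$ ($t = 38136 \left(- \frac{1}{4158}\right) + 84920 \cdot \frac{1}{148936} = - \frac{908}{99} + \frac{10615}{18617} = - \frac{15853351}{1843083} \approx -8.6015$)
$\left(\left(s - 107503\right) + t\right) + 92339 = \left(\left(-105279 - 107503\right) - \frac{15853351}{1843083}\right) + 92339 = \left(-212782 - \frac{15853351}{1843083}\right) + 92339 = - \frac{392190740257}{1843083} + 92339 = - \frac{222002299120}{1843083}$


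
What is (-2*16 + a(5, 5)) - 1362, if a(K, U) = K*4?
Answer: -1374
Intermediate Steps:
a(K, U) = 4*K
(-2*16 + a(5, 5)) - 1362 = (-2*16 + 4*5) - 1362 = (-32 + 20) - 1362 = -12 - 1362 = -1374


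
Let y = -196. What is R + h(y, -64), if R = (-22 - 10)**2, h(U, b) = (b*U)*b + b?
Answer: -801856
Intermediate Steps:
h(U, b) = b + U*b**2 (h(U, b) = (U*b)*b + b = U*b**2 + b = b + U*b**2)
R = 1024 (R = (-32)**2 = 1024)
R + h(y, -64) = 1024 - 64*(1 - 196*(-64)) = 1024 - 64*(1 + 12544) = 1024 - 64*12545 = 1024 - 802880 = -801856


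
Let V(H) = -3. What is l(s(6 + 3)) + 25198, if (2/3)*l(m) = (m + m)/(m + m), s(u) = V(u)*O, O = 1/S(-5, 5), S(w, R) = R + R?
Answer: 50399/2 ≈ 25200.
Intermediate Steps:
S(w, R) = 2*R
O = 1/10 (O = 1/(2*5) = 1/10 ≈ 0.10000)
s(u) = -3/10 (s(u) = -3*1/10 = -3/10)
l(m) = 3/2 (l(m) = 3*((m + m)/(m + m))/2 = 3*((2*m)/((2*m)))/2 = 3*((2*m)*(1/(2*m)))/2 = (3/2)*1 = 3/2)
l(s(6 + 3)) + 25198 = 3/2 + 25198 = 50399/2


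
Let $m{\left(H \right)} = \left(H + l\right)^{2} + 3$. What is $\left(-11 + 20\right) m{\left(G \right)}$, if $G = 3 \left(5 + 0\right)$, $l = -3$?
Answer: $1323$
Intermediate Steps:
$G = 15$ ($G = 3 \cdot 5 = 15$)
$m{\left(H \right)} = 3 + \left(-3 + H\right)^{2}$ ($m{\left(H \right)} = \left(H - 3\right)^{2} + 3 = \left(-3 + H\right)^{2} + 3 = 3 + \left(-3 + H\right)^{2}$)
$\left(-11 + 20\right) m{\left(G \right)} = \left(-11 + 20\right) \left(3 + \left(-3 + 15\right)^{2}\right) = 9 \left(3 + 12^{2}\right) = 9 \left(3 + 144\right) = 9 \cdot 147 = 1323$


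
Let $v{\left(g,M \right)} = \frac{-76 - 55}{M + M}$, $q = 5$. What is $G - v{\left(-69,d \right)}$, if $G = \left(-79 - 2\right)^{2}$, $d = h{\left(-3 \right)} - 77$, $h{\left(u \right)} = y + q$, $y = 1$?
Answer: $\frac{931531}{142} \approx 6560.1$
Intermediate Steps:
$h{\left(u \right)} = 6$ ($h{\left(u \right)} = 1 + 5 = 6$)
$d = -71$ ($d = 6 - 77 = -71$)
$G = 6561$ ($G = \left(-81\right)^{2} = 6561$)
$v{\left(g,M \right)} = - \frac{131}{2 M}$
$G - v{\left(-69,d \right)} = 6561 - - \frac{131}{2 \left(-71\right)} = 6561 - \left(- \frac{131}{2}\right) \left(- \frac{1}{71}\right) = 6561 - \frac{131}{142} = \frac{931531}{142}$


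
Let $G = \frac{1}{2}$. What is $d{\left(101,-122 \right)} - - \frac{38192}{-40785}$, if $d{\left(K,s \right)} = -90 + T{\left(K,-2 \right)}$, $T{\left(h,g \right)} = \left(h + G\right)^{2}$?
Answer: $\frac{1665873697}{163140} \approx 10211.0$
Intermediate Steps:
$G = \frac{1}{2} \approx 0.5$
$T{\left(h,g \right)} = \left(\frac{1}{2} + h\right)^{2}$ ($T{\left(h,g \right)} = \left(h + \frac{1}{2}\right)^{2} = \left(\frac{1}{2} + h\right)^{2}$)
$d{\left(K,s \right)} = -90 + \frac{\left(1 + 2 K\right)^{2}}{4}$
$d{\left(101,-122 \right)} - - \frac{38192}{-40785} = \left(- \frac{359}{4} + 101 + 101^{2}\right) - - \frac{38192}{-40785} = \left(- \frac{359}{4} + 101 + 10201\right) - \left(-38192\right) \left(- \frac{1}{40785}\right) = \frac{40849}{4} - \frac{38192}{40785} = \frac{1665873697}{163140}$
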